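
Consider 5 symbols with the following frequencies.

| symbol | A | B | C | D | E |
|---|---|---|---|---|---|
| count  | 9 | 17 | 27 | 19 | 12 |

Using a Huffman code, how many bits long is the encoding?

189

Merge the two smallest weights repeatedly:
merge A(9) and E(12): 21
merge B(17) and D(19): 36
merge 21 and C(27): 48
merge 36 and 48: 84
Total encoded bits = sum of merged weights = 21 + 36 + 48 + 84 = 189.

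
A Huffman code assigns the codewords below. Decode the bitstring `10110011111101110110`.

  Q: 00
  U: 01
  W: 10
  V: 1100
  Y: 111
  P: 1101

Read left to right; each codeword is recognised as soon as it completes (prefix code):
  10→W | 1100→V | 111→Y | 111→Y | 01→U | 1101→P | 10→W
Decoded message: WVYYUPW

WVYYUPW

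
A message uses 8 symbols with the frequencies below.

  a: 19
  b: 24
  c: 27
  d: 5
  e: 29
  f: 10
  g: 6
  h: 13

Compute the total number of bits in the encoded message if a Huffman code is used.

Greedily combine the two least-frequent nodes:
combine d(5), g(6) → 11
combine f(10), 11 → 21
combine h(13), a(19) → 32
combine 21, b(24) → 45
combine c(27), e(29) → 56
combine 32, 45 → 77
combine 56, 77 → 133
Total encoded bits = sum of merged weights = 11 + 21 + 32 + 45 + 56 + 77 + 133 = 375.

375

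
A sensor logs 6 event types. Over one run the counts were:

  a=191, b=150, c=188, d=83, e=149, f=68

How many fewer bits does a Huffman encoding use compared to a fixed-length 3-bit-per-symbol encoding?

Fixed-length: 3 bits × 829 symbols = 2487 bits.
Huffman merges:
f(68) + d(83) → 151
e(149) + b(150) → 299
151 + c(188) → 339
a(191) + 299 → 490
339 + 490 → 829
Huffman total = 151 + 299 + 339 + 490 + 829 = 2108 bits.
Saving = 2487 − 2108 = 379 bits.

379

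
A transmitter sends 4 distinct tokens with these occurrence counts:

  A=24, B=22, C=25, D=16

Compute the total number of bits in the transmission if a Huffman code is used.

174

Greedily combine the two least-frequent nodes:
merge D(16) and B(22): 38
merge A(24) and C(25): 49
merge 38 and 49: 87
The encoded length is the sum of every internal node's weight: 38 + 49 + 87 = 174 bits.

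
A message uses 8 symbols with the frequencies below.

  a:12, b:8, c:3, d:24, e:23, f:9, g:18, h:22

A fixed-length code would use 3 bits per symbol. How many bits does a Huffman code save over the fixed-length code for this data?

16

Fixed-length: 3 bits × 119 symbols = 357 bits.
Huffman merges:
c(3) + b(8) → 11
f(9) + 11 → 20
a(12) + g(18) → 30
20 + h(22) → 42
e(23) + d(24) → 47
30 + 42 → 72
47 + 72 → 119
Huffman total = 11 + 20 + 30 + 42 + 47 + 72 + 119 = 341 bits.
Saving = 357 − 341 = 16 bits.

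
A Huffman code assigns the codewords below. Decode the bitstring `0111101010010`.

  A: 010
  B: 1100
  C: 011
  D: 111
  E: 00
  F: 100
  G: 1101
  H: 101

CGAA

Read left to right; each codeword is recognised as soon as it completes (prefix code):
  011→C | 1101→G | 010→A | 010→A
Decoded message: CGAA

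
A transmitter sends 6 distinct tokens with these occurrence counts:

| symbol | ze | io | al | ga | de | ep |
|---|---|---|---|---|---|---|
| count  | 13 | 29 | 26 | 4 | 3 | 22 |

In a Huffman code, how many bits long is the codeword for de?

Huffman merges, smallest pair first:
combine de(3), ga(4) → 7
combine 7, ze(13) → 20
combine 20, ep(22) → 42
combine al(26), io(29) → 55
combine 42, 55 → 97
The subtree containing de is merged 4 times, so code length = 4.

4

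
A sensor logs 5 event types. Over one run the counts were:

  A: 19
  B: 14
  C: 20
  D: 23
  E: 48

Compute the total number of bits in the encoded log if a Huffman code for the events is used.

276

Build the Huffman tree bottom-up:
B(14) + A(19) → 33
C(20) + D(23) → 43
33 + 43 → 76
E(48) + 76 → 124
Total encoded bits = sum of merged weights = 33 + 43 + 76 + 124 = 276.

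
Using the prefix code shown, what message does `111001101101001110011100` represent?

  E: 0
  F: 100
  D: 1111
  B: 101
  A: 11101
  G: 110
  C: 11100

CGGFCC

Read left to right; each codeword is recognised as soon as it completes (prefix code):
  11100→C | 110→G | 110→G | 100→F | 11100→C | 11100→C
Decoded message: CGGFCC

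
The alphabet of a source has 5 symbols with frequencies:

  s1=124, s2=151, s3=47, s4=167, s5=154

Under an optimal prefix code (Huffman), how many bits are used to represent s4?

Huffman merges, smallest pair first:
combine s3(47), s1(124) → 171
combine s2(151), s5(154) → 305
combine s4(167), 171 → 338
combine 305, 338 → 643
The subtree containing s4 is merged 2 times, so code length = 2.

2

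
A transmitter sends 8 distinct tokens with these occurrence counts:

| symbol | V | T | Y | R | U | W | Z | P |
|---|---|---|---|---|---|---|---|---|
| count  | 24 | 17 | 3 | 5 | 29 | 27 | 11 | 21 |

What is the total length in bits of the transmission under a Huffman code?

382

Build the Huffman tree bottom-up:
combine Y(3), R(5) → 8
combine 8, Z(11) → 19
combine T(17), 19 → 36
combine P(21), V(24) → 45
combine W(27), U(29) → 56
combine 36, 45 → 81
combine 56, 81 → 137
Each symbol's bit-cost is frequency × depth; summing gives 382 bits (equivalently 8 + 19 + 36 + 45 + 56 + 81 + 137).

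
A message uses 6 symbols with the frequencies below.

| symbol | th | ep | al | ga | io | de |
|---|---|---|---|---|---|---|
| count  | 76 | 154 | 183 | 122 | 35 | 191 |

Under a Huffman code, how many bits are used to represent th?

Build the tree from the bottom:
merge io(35) and th(76): 111
merge 111 and ga(122): 233
merge ep(154) and al(183): 337
merge de(191) and 233: 424
merge 337 and 424: 761
th sits 4 levels below the root, so its codeword is 4 bits.

4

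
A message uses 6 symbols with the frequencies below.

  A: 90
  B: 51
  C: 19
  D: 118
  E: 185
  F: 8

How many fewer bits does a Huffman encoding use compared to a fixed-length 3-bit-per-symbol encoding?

Fixed-length: 3 bits × 471 symbols = 1413 bits.
Huffman merges:
combine F(8), C(19) → 27
combine 27, B(51) → 78
combine 78, A(90) → 168
combine D(118), 168 → 286
combine E(185), 286 → 471
Huffman total = 27 + 78 + 168 + 286 + 471 = 1030 bits.
Saving = 1413 − 1030 = 383 bits.

383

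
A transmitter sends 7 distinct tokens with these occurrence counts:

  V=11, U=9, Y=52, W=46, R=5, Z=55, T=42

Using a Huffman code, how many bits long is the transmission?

546

Build the Huffman tree bottom-up:
R(5) + U(9) → 14
V(11) + 14 → 25
25 + T(42) → 67
W(46) + Y(52) → 98
Z(55) + 67 → 122
98 + 122 → 220
Total encoded bits = sum of merged weights = 14 + 25 + 67 + 98 + 122 + 220 = 546.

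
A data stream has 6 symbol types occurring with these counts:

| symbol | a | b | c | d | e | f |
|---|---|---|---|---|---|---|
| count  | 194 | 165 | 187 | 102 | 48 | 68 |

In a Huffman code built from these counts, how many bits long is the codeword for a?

Build the tree from the bottom:
combine e(48), f(68) → 116
combine d(102), 116 → 218
combine b(165), c(187) → 352
combine a(194), 218 → 412
combine 352, 412 → 764
a's leaf is at depth 2, giving a 2-bit codeword.

2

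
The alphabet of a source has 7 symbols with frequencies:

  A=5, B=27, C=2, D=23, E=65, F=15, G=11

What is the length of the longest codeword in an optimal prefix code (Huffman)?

5

Merge the two lowest-weight nodes at each step:
merge C(2) and A(5): 7
merge 7 and G(11): 18
merge F(15) and 18: 33
merge D(23) and B(27): 50
merge 33 and 50: 83
merge E(65) and 83: 148
Maximum depth reached is 5.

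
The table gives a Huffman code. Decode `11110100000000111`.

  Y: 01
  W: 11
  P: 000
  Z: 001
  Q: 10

Read left to right; each codeword is recognised as soon as it completes (prefix code):
  11→W | 11→W | 01→Y | 000→P | 000→P | 001→Z | 11→W
Decoded message: WWYPPZW

WWYPPZW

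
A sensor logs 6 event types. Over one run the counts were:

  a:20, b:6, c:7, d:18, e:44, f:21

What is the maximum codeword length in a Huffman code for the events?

Merge the two lowest-weight nodes at each step:
b(6) + c(7) → 13
13 + d(18) → 31
a(20) + f(21) → 41
31 + 41 → 72
e(44) + 72 → 116
Maximum depth reached is 4.

4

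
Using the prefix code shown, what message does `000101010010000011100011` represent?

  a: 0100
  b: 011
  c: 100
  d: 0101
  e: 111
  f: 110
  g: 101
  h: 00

Read left to right; each codeword is recognised as soon as it completes (prefix code):
  00→h | 0101→d | 0100→a | 100→c | 00→h | 011→b | 100→c | 011→b
Decoded message: hdachbcb

hdachbcb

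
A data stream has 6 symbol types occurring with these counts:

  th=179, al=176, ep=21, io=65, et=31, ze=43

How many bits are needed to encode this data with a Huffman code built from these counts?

1158

Merge the two smallest weights repeatedly:
ep(21) + et(31) → 52
ze(43) + 52 → 95
io(65) + 95 → 160
160 + al(176) → 336
th(179) + 336 → 515
Total encoded bits = sum of merged weights = 52 + 95 + 160 + 336 + 515 = 1158.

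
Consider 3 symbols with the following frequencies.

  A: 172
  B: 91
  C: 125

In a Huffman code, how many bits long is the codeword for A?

1

Repeatedly merge the two smallest:
merge B(91) and C(125): 216
merge A(172) and 216: 388
A sits one level below the root: a 1-bit codeword.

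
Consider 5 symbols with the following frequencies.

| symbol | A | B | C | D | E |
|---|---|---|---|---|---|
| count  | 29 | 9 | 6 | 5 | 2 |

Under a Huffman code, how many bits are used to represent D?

4

Build the tree from the bottom:
combine E(2), D(5) → 7
combine C(6), 7 → 13
combine B(9), 13 → 22
combine 22, A(29) → 51
D's leaf is at depth 4, giving a 4-bit codeword.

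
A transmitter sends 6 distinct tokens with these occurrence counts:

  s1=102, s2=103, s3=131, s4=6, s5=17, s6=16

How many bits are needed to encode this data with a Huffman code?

811

Greedily combine the two least-frequent nodes:
merge s4(6) and s6(16): 22
merge s5(17) and 22: 39
merge 39 and s1(102): 141
merge s2(103) and s3(131): 234
merge 141 and 234: 375
Each symbol's bit-cost is frequency × depth; summing gives 811 bits (equivalently 22 + 39 + 141 + 234 + 375).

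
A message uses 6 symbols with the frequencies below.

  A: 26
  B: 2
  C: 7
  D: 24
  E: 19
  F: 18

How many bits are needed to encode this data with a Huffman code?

Merge the two smallest weights repeatedly:
combine B(2), C(7) → 9
combine 9, F(18) → 27
combine E(19), D(24) → 43
combine A(26), 27 → 53
combine 43, 53 → 96
Total encoded bits = sum of merged weights = 9 + 27 + 43 + 53 + 96 = 228.

228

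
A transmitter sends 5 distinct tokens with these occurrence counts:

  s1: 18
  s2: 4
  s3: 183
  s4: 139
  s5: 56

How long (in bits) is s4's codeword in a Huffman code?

2

Huffman merges, smallest pair first:
merge s2(4) and s1(18): 22
merge 22 and s5(56): 78
merge 78 and s4(139): 217
merge s3(183) and 217: 400
s4 sits 2 levels below the root, so its codeword is 2 bits.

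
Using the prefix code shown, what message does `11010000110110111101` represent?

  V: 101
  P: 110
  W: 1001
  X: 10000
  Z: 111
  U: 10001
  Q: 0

Read left to right; each codeword is recognised as soon as it completes (prefix code):
  110→P | 10000→X | 110→P | 110→P | 111→Z | 101→V
Decoded message: PXPPZV

PXPPZV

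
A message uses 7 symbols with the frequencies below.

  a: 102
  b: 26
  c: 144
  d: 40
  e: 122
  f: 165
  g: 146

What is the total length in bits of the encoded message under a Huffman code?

1990

Greedily combine the two least-frequent nodes:
combine b(26), d(40) → 66
combine 66, a(102) → 168
combine e(122), c(144) → 266
combine g(146), f(165) → 311
combine 168, 266 → 434
combine 311, 434 → 745
Total encoded bits = sum of merged weights = 66 + 168 + 266 + 311 + 434 + 745 = 1990.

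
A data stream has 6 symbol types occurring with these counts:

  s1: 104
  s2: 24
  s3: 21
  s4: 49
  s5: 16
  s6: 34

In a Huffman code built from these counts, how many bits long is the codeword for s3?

Repeatedly merge the two smallest:
s5(16) + s3(21) → 37
s2(24) + s6(34) → 58
37 + s4(49) → 86
58 + 86 → 144
s1(104) + 144 → 248
s3's leaf is at depth 4, giving a 4-bit codeword.

4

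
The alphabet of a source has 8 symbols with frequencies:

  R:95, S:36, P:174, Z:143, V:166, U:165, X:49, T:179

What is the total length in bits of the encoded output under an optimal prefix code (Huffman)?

2927

Greedily combine the two least-frequent nodes:
merge S(36) and X(49): 85
merge 85 and R(95): 180
merge Z(143) and U(165): 308
merge V(166) and P(174): 340
merge T(179) and 180: 359
merge 308 and 340: 648
merge 359 and 648: 1007
Total encoded bits = sum of merged weights = 85 + 180 + 308 + 340 + 359 + 648 + 1007 = 2927.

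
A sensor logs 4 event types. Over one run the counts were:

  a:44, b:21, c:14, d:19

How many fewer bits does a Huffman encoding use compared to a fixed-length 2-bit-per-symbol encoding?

11

Fixed-length: 2 bits × 98 symbols = 196 bits.
Huffman merges:
combine c(14), d(19) → 33
combine b(21), 33 → 54
combine a(44), 54 → 98
Huffman total = 33 + 54 + 98 = 185 bits.
Saving = 196 − 185 = 11 bits.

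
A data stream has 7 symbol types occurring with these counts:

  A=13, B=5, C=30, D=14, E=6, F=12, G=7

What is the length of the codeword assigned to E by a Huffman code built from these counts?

4

Build the tree from the bottom:
merge B(5) and E(6): 11
merge G(7) and 11: 18
merge F(12) and A(13): 25
merge D(14) and 18: 32
merge 25 and C(30): 55
merge 32 and 55: 87
E sits 4 levels below the root, so its codeword is 4 bits.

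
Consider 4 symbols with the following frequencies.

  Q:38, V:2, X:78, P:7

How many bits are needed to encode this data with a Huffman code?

Greedily combine the two least-frequent nodes:
merge V(2) and P(7): 9
merge 9 and Q(38): 47
merge 47 and X(78): 125
The encoded length is the sum of every internal node's weight: 9 + 47 + 125 = 181 bits.

181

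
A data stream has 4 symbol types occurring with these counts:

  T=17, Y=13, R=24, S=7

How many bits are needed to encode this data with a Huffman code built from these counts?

118

Build the Huffman tree bottom-up:
combine S(7), Y(13) → 20
combine T(17), 20 → 37
combine R(24), 37 → 61
The encoded length is the sum of every internal node's weight: 20 + 37 + 61 = 118 bits.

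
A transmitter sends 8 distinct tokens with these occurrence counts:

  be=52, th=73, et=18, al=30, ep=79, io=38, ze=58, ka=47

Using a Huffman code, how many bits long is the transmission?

1154

Build the Huffman tree bottom-up:
merge et(18) and al(30): 48
merge io(38) and ka(47): 85
merge 48 and be(52): 100
merge ze(58) and th(73): 131
merge ep(79) and 85: 164
merge 100 and 131: 231
merge 164 and 231: 395
Total encoded bits = sum of merged weights = 48 + 85 + 100 + 131 + 164 + 231 + 395 = 1154.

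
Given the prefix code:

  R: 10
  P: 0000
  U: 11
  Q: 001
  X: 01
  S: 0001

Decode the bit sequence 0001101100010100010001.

Read left to right; each codeword is recognised as soon as it completes (prefix code):
  0001→S | 10→R | 11→U | 0001→S | 01→X | 0001→S | 0001→S
Decoded message: SRUSXSS

SRUSXSS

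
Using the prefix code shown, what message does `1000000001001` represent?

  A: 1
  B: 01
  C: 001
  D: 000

ADDCC

Read left to right; each codeword is recognised as soon as it completes (prefix code):
  1→A | 000→D | 000→D | 001→C | 001→C
Decoded message: ADDCC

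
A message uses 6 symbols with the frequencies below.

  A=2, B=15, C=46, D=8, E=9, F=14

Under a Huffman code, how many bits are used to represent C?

1

Repeatedly merge the two smallest:
combine A(2), D(8) → 10
combine E(9), 10 → 19
combine F(14), B(15) → 29
combine 19, 29 → 48
combine C(46), 48 → 94
C is merged only at the final step, so code length = 1.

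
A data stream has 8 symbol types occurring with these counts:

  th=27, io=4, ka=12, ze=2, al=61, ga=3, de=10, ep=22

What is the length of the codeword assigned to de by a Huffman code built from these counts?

4

Huffman merges, smallest pair first:
combine ze(2), ga(3) → 5
combine io(4), 5 → 9
combine 9, de(10) → 19
combine ka(12), 19 → 31
combine ep(22), th(27) → 49
combine 31, 49 → 80
combine al(61), 80 → 141
de's leaf is at depth 4, giving a 4-bit codeword.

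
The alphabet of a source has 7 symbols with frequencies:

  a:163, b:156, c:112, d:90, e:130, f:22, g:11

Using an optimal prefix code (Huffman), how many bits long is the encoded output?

Merge the two smallest weights repeatedly:
merge g(11) and f(22): 33
merge 33 and d(90): 123
merge c(112) and 123: 235
merge e(130) and b(156): 286
merge a(163) and 235: 398
merge 286 and 398: 684
The encoded length is the sum of every internal node's weight: 33 + 123 + 235 + 286 + 398 + 684 = 1759 bits.

1759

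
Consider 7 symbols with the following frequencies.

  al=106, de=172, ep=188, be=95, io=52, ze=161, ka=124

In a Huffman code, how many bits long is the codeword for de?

Huffman merges, smallest pair first:
combine io(52), be(95) → 147
combine al(106), ka(124) → 230
combine 147, ze(161) → 308
combine de(172), ep(188) → 360
combine 230, 308 → 538
combine 360, 538 → 898
de's leaf is at depth 2, giving a 2-bit codeword.

2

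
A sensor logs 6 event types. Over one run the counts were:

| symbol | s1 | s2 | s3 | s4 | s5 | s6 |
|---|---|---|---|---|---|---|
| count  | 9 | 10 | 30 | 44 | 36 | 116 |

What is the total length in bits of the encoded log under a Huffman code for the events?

522

Greedily combine the two least-frequent nodes:
combine s1(9), s2(10) → 19
combine 19, s3(30) → 49
combine s5(36), s4(44) → 80
combine 49, 80 → 129
combine s6(116), 129 → 245
Each symbol's bit-cost is frequency × depth; summing gives 522 bits (equivalently 19 + 49 + 80 + 129 + 245).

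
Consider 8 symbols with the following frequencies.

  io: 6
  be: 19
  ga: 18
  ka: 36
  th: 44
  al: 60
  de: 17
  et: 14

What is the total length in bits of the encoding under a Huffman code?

593

Greedily combine the two least-frequent nodes:
combine io(6), et(14) → 20
combine de(17), ga(18) → 35
combine be(19), 20 → 39
combine 35, ka(36) → 71
combine 39, th(44) → 83
combine al(60), 71 → 131
combine 83, 131 → 214
Each symbol's bit-cost is frequency × depth; summing gives 593 bits (equivalently 20 + 35 + 39 + 71 + 83 + 131 + 214).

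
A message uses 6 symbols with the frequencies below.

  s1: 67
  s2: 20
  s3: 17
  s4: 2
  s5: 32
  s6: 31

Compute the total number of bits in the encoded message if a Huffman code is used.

392

Merge the two smallest weights repeatedly:
combine s4(2), s3(17) → 19
combine 19, s2(20) → 39
combine s6(31), s5(32) → 63
combine 39, 63 → 102
combine s1(67), 102 → 169
Each symbol's bit-cost is frequency × depth; summing gives 392 bits (equivalently 19 + 39 + 63 + 102 + 169).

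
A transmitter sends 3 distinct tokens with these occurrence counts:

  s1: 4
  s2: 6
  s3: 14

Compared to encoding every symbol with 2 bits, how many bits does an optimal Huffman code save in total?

14

Fixed-length: 2 bits × 24 symbols = 48 bits.
Huffman merges:
combine s1(4), s2(6) → 10
combine 10, s3(14) → 24
Huffman total = 10 + 24 = 34 bits.
Saving = 48 − 34 = 14 bits.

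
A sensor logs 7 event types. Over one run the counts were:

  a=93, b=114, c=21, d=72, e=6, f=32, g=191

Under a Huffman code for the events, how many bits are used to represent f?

Huffman merges, smallest pair first:
e(6) + c(21) → 27
27 + f(32) → 59
59 + d(72) → 131
a(93) + b(114) → 207
131 + g(191) → 322
207 + 322 → 529
f sits 4 levels below the root, so its codeword is 4 bits.

4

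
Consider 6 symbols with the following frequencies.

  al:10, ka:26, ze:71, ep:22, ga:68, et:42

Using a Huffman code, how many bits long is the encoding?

Greedily combine the two least-frequent nodes:
al(10) + ep(22) → 32
ka(26) + 32 → 58
et(42) + 58 → 100
ga(68) + ze(71) → 139
100 + 139 → 239
Total encoded bits = sum of merged weights = 32 + 58 + 100 + 139 + 239 = 568.

568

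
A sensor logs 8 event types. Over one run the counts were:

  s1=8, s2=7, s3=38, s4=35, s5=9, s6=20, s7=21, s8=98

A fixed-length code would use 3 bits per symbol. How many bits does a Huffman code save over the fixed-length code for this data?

Fixed-length: 3 bits × 236 symbols = 708 bits.
Huffman merges:
s2(7) + s1(8) → 15
s5(9) + 15 → 24
s6(20) + s7(21) → 41
24 + s4(35) → 59
s3(38) + 41 → 79
59 + 79 → 138
s8(98) + 138 → 236
Huffman total = 15 + 24 + 41 + 59 + 79 + 138 + 236 = 592 bits.
Saving = 708 − 592 = 116 bits.

116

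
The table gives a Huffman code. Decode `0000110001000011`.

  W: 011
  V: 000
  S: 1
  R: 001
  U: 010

VWVSVW

Read left to right; each codeword is recognised as soon as it completes (prefix code):
  000→V | 011→W | 000→V | 1→S | 000→V | 011→W
Decoded message: VWVSVW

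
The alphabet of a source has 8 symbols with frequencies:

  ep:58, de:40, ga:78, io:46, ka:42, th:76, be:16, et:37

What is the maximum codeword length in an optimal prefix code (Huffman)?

4

Merge the two lowest-weight nodes at each step:
combine be(16), et(37) → 53
combine de(40), ka(42) → 82
combine io(46), 53 → 99
combine ep(58), th(76) → 134
combine ga(78), 82 → 160
combine 99, 134 → 233
combine 160, 233 → 393
Maximum depth reached is 4.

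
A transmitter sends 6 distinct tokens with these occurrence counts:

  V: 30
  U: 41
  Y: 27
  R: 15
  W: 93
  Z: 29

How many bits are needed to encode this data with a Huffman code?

Build the Huffman tree bottom-up:
merge R(15) and Y(27): 42
merge Z(29) and V(30): 59
merge U(41) and 42: 83
merge 59 and 83: 142
merge W(93) and 142: 235
The encoded length is the sum of every internal node's weight: 42 + 59 + 83 + 142 + 235 = 561 bits.

561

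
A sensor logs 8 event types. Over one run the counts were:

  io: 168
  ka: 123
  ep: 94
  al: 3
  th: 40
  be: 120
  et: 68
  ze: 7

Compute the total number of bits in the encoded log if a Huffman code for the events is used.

Merge the two smallest weights repeatedly:
merge al(3) and ze(7): 10
merge 10 and th(40): 50
merge 50 and et(68): 118
merge ep(94) and 118: 212
merge be(120) and ka(123): 243
merge io(168) and 212: 380
merge 243 and 380: 623
The encoded length is the sum of every internal node's weight: 10 + 50 + 118 + 212 + 243 + 380 + 623 = 1636 bits.

1636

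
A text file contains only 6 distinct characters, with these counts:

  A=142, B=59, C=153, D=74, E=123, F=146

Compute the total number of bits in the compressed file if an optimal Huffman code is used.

1783

Merge the two smallest weights repeatedly:
combine B(59), D(74) → 133
combine E(123), 133 → 256
combine A(142), F(146) → 288
combine C(153), 256 → 409
combine 288, 409 → 697
Total encoded bits = sum of merged weights = 133 + 256 + 288 + 409 + 697 = 1783.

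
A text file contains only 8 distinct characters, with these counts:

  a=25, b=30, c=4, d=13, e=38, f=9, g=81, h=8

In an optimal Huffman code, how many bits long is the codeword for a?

3

Huffman merges, smallest pair first:
c(4) + h(8) → 12
f(9) + 12 → 21
d(13) + 21 → 34
a(25) + b(30) → 55
34 + e(38) → 72
55 + 72 → 127
g(81) + 127 → 208
a sits 3 levels below the root, so its codeword is 3 bits.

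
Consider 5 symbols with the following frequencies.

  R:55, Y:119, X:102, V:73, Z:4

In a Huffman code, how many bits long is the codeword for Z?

3

Repeatedly merge the two smallest:
Z(4) + R(55) → 59
59 + V(73) → 132
X(102) + Y(119) → 221
132 + 221 → 353
Z's leaf is at depth 3, giving a 3-bit codeword.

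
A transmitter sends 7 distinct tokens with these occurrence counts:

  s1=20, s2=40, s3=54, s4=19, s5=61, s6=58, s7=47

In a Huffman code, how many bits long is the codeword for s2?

3

Repeatedly merge the two smallest:
merge s4(19) and s1(20): 39
merge 39 and s2(40): 79
merge s7(47) and s3(54): 101
merge s6(58) and s5(61): 119
merge 79 and 101: 180
merge 119 and 180: 299
The subtree containing s2 is merged 3 times, so code length = 3.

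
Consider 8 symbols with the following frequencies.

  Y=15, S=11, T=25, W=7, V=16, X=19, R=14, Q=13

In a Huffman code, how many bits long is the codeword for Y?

Repeatedly merge the two smallest:
merge W(7) and S(11): 18
merge Q(13) and R(14): 27
merge Y(15) and V(16): 31
merge 18 and X(19): 37
merge T(25) and 27: 52
merge 31 and 37: 68
merge 52 and 68: 120
The subtree containing Y is merged 3 times, so code length = 3.

3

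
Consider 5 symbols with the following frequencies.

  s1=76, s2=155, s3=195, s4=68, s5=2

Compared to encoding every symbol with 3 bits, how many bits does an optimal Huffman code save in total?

Fixed-length: 3 bits × 496 symbols = 1488 bits.
Huffman merges:
combine s5(2), s4(68) → 70
combine 70, s1(76) → 146
combine 146, s2(155) → 301
combine s3(195), 301 → 496
Huffman total = 70 + 146 + 301 + 496 = 1013 bits.
Saving = 1488 − 1013 = 475 bits.

475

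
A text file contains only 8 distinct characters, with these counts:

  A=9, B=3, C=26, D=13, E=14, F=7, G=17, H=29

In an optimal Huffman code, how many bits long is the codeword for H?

Repeatedly merge the two smallest:
B(3) + F(7) → 10
A(9) + 10 → 19
D(13) + E(14) → 27
G(17) + 19 → 36
C(26) + 27 → 53
H(29) + 36 → 65
53 + 65 → 118
The subtree containing H is merged 2 times, so code length = 2.

2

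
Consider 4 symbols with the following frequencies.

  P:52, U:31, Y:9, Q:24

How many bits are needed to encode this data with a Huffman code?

213

Greedily combine the two least-frequent nodes:
merge Y(9) and Q(24): 33
merge U(31) and 33: 64
merge P(52) and 64: 116
The encoded length is the sum of every internal node's weight: 33 + 64 + 116 = 213 bits.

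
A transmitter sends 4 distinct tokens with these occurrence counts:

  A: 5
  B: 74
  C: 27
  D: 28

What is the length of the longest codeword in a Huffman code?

3

Merge the two lowest-weight nodes at each step:
merge A(5) and C(27): 32
merge D(28) and 32: 60
merge 60 and B(74): 134
The first pair merged (A, C) ends up deepest, at depth 3.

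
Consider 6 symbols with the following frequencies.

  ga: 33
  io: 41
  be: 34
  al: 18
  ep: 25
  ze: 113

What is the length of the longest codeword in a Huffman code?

4

Merge the two lowest-weight nodes at each step:
al(18) + ep(25) → 43
ga(33) + be(34) → 67
io(41) + 43 → 84
67 + 84 → 151
ze(113) + 151 → 264
The rarest symbols sit at the bottom; the longest codeword is 4 bits.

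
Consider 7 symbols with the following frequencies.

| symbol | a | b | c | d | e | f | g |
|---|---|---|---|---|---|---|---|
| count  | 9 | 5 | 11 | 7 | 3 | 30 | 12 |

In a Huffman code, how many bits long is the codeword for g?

3

Huffman merges, smallest pair first:
e(3) + b(5) → 8
d(7) + 8 → 15
a(9) + c(11) → 20
g(12) + 15 → 27
20 + 27 → 47
f(30) + 47 → 77
g's leaf is at depth 3, giving a 3-bit codeword.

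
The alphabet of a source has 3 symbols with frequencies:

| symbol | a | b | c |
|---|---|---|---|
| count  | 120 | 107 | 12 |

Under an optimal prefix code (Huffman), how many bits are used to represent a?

Repeatedly merge the two smallest:
combine c(12), b(107) → 119
combine 119, a(120) → 239
a sits one level below the root: a 1-bit codeword.

1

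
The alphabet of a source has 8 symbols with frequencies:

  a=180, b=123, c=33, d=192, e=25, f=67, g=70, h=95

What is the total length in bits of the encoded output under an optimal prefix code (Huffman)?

2166

Greedily combine the two least-frequent nodes:
combine e(25), c(33) → 58
combine 58, f(67) → 125
combine g(70), h(95) → 165
combine b(123), 125 → 248
combine 165, a(180) → 345
combine d(192), 248 → 440
combine 345, 440 → 785
The encoded length is the sum of every internal node's weight: 58 + 125 + 165 + 248 + 345 + 440 + 785 = 2166 bits.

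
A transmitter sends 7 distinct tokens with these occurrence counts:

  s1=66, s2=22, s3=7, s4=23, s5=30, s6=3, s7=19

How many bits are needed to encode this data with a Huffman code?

Merge the two smallest weights repeatedly:
combine s6(3), s3(7) → 10
combine 10, s7(19) → 29
combine s2(22), s4(23) → 45
combine 29, s5(30) → 59
combine 45, 59 → 104
combine s1(66), 104 → 170
Each symbol's bit-cost is frequency × depth; summing gives 417 bits (equivalently 10 + 29 + 45 + 59 + 104 + 170).

417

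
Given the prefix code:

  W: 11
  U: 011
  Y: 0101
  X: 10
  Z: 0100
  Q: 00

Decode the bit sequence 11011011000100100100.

WUUQZXZ

Read left to right; each codeword is recognised as soon as it completes (prefix code):
  11→W | 011→U | 011→U | 00→Q | 0100→Z | 10→X | 0100→Z
Decoded message: WUUQZXZ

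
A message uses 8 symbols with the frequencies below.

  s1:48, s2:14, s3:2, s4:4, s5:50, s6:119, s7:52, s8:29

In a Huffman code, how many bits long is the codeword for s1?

3

Build the tree from the bottom:
combine s3(2), s4(4) → 6
combine 6, s2(14) → 20
combine 20, s8(29) → 49
combine s1(48), 49 → 97
combine s5(50), s7(52) → 102
combine 97, 102 → 199
combine s6(119), 199 → 318
s1 sits 3 levels below the root, so its codeword is 3 bits.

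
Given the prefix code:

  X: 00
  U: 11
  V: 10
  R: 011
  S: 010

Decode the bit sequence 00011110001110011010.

Read left to right; each codeword is recognised as soon as it completes (prefix code):
  00→X | 011→R | 11→U | 00→X | 011→R | 10→V | 011→R | 010→S
Decoded message: XRUXRVRS

XRUXRVRS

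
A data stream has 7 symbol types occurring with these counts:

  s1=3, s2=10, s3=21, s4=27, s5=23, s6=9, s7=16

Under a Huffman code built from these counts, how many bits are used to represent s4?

2

Huffman merges, smallest pair first:
s1(3) + s6(9) → 12
s2(10) + 12 → 22
s7(16) + s3(21) → 37
22 + s5(23) → 45
s4(27) + 37 → 64
45 + 64 → 109
s4's leaf is at depth 2, giving a 2-bit codeword.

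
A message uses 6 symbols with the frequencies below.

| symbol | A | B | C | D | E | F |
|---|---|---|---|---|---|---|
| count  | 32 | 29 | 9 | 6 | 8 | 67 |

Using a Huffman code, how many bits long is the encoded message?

324

Merge the two smallest weights repeatedly:
combine D(6), E(8) → 14
combine C(9), 14 → 23
combine 23, B(29) → 52
combine A(32), 52 → 84
combine F(67), 84 → 151
Each symbol's bit-cost is frequency × depth; summing gives 324 bits (equivalently 14 + 23 + 52 + 84 + 151).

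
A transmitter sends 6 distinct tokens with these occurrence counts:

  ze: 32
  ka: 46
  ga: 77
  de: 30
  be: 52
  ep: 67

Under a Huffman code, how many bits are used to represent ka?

Repeatedly merge the two smallest:
combine de(30), ze(32) → 62
combine ka(46), be(52) → 98
combine 62, ep(67) → 129
combine ga(77), 98 → 175
combine 129, 175 → 304
ka's leaf is at depth 3, giving a 3-bit codeword.

3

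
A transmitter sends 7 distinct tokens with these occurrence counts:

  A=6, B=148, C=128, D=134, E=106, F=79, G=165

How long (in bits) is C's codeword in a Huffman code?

Repeatedly merge the two smallest:
merge A(6) and F(79): 85
merge 85 and E(106): 191
merge C(128) and D(134): 262
merge B(148) and G(165): 313
merge 191 and 262: 453
merge 313 and 453: 766
C's leaf is at depth 3, giving a 3-bit codeword.

3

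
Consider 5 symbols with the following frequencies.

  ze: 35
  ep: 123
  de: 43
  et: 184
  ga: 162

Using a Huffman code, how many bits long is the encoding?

Merge the two smallest weights repeatedly:
merge ze(35) and de(43): 78
merge 78 and ep(123): 201
merge ga(162) and et(184): 346
merge 201 and 346: 547
Each symbol's bit-cost is frequency × depth; summing gives 1172 bits (equivalently 78 + 201 + 346 + 547).

1172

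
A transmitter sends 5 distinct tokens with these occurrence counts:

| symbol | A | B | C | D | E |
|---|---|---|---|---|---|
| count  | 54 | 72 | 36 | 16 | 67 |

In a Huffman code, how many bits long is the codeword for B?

2

Huffman merges, smallest pair first:
merge D(16) and C(36): 52
merge 52 and A(54): 106
merge E(67) and B(72): 139
merge 106 and 139: 245
B sits 2 levels below the root, so its codeword is 2 bits.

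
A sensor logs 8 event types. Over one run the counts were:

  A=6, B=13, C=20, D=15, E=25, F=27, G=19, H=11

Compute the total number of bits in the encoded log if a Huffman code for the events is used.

Greedily combine the two least-frequent nodes:
merge A(6) and H(11): 17
merge B(13) and D(15): 28
merge 17 and G(19): 36
merge C(20) and E(25): 45
merge F(27) and 28: 55
merge 36 and 45: 81
merge 55 and 81: 136
Total encoded bits = sum of merged weights = 17 + 28 + 36 + 45 + 55 + 81 + 136 = 398.

398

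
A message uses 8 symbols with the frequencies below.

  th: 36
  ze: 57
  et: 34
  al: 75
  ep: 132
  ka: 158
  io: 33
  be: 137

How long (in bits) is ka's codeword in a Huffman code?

Build the tree from the bottom:
io(33) + et(34) → 67
th(36) + ze(57) → 93
67 + al(75) → 142
93 + ep(132) → 225
be(137) + 142 → 279
ka(158) + 225 → 383
279 + 383 → 662
ka's leaf is at depth 2, giving a 2-bit codeword.

2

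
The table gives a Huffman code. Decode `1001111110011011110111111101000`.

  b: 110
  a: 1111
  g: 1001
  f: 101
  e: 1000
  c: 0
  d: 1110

gagfdade

Read left to right; each codeword is recognised as soon as it completes (prefix code):
  1001→g | 1111→a | 1001→g | 101→f | 1110→d | 1111→a | 1110→d | 1000→e
Decoded message: gagfdade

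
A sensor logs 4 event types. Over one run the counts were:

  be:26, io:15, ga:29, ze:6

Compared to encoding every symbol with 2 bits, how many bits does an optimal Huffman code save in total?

8

Fixed-length: 2 bits × 76 symbols = 152 bits.
Huffman merges:
ze(6) + io(15) → 21
21 + be(26) → 47
ga(29) + 47 → 76
Huffman total = 21 + 47 + 76 = 144 bits.
Saving = 152 − 144 = 8 bits.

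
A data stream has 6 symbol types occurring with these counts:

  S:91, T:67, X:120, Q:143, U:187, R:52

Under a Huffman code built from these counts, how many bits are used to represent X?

2

Huffman merges, smallest pair first:
R(52) + T(67) → 119
S(91) + 119 → 210
X(120) + Q(143) → 263
U(187) + 210 → 397
263 + 397 → 660
The subtree containing X is merged 2 times, so code length = 2.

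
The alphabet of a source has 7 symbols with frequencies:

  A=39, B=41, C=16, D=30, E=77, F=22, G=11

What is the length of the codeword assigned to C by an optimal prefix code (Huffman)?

4

Huffman merges, smallest pair first:
merge G(11) and C(16): 27
merge F(22) and 27: 49
merge D(30) and A(39): 69
merge B(41) and 49: 90
merge 69 and E(77): 146
merge 90 and 146: 236
The subtree containing C is merged 4 times, so code length = 4.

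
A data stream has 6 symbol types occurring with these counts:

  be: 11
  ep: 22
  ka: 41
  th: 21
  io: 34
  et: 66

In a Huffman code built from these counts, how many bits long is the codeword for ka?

2

Repeatedly merge the two smallest:
merge be(11) and th(21): 32
merge ep(22) and 32: 54
merge io(34) and ka(41): 75
merge 54 and et(66): 120
merge 75 and 120: 195
The subtree containing ka is merged 2 times, so code length = 2.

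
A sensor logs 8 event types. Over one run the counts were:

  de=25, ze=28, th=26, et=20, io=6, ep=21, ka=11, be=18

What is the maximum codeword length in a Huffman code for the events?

Merge the two lowest-weight nodes at each step:
merge io(6) and ka(11): 17
merge 17 and be(18): 35
merge et(20) and ep(21): 41
merge de(25) and th(26): 51
merge ze(28) and 35: 63
merge 41 and 51: 92
merge 63 and 92: 155
The rarest symbols sit at the bottom; the longest codeword is 4 bits.

4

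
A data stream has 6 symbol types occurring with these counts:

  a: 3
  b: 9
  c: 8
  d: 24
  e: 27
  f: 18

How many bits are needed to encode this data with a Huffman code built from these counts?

209

Greedily combine the two least-frequent nodes:
a(3) + c(8) → 11
b(9) + 11 → 20
f(18) + 20 → 38
d(24) + e(27) → 51
38 + 51 → 89
Each symbol's bit-cost is frequency × depth; summing gives 209 bits (equivalently 11 + 20 + 38 + 51 + 89).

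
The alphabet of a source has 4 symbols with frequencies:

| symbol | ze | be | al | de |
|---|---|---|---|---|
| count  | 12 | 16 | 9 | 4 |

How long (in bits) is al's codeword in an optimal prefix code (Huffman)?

Repeatedly merge the two smallest:
de(4) + al(9) → 13
ze(12) + 13 → 25
be(16) + 25 → 41
The subtree containing al is merged 3 times, so code length = 3.

3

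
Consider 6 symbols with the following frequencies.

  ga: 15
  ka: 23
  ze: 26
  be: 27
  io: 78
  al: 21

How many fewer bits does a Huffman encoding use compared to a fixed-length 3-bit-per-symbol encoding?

120

Fixed-length: 3 bits × 190 symbols = 570 bits.
Huffman merges:
ga(15) + al(21) → 36
ka(23) + ze(26) → 49
be(27) + 36 → 63
49 + 63 → 112
io(78) + 112 → 190
Huffman total = 36 + 49 + 63 + 112 + 190 = 450 bits.
Saving = 570 − 450 = 120 bits.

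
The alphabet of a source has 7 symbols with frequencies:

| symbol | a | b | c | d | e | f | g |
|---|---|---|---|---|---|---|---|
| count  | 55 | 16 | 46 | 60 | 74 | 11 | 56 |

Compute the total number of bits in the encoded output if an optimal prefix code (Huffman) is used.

847

Greedily combine the two least-frequent nodes:
merge f(11) and b(16): 27
merge 27 and c(46): 73
merge a(55) and g(56): 111
merge d(60) and 73: 133
merge e(74) and 111: 185
merge 133 and 185: 318
Total encoded bits = sum of merged weights = 27 + 73 + 111 + 133 + 185 + 318 = 847.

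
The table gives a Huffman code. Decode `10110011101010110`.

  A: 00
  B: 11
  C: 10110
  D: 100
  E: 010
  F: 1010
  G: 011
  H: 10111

Read left to right; each codeword is recognised as soon as it completes (prefix code):
  10110→C | 011→G | 1010→F | 10110→C
Decoded message: CGFC

CGFC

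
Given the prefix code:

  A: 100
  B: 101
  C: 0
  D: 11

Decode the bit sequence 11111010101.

DDBCB

Read left to right; each codeword is recognised as soon as it completes (prefix code):
  11→D | 11→D | 101→B | 0→C | 101→B
Decoded message: DDBCB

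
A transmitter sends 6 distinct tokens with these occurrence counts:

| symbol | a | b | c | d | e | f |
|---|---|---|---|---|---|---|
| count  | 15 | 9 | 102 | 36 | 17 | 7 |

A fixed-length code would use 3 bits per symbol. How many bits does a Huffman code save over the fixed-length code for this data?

193

Fixed-length: 3 bits × 186 symbols = 558 bits.
Huffman merges:
combine f(7), b(9) → 16
combine a(15), 16 → 31
combine e(17), 31 → 48
combine d(36), 48 → 84
combine 84, c(102) → 186
Huffman total = 16 + 31 + 48 + 84 + 186 = 365 bits.
Saving = 558 − 365 = 193 bits.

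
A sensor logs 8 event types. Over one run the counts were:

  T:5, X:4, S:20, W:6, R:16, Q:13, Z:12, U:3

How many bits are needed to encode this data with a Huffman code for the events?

Greedily combine the two least-frequent nodes:
U(3) + X(4) → 7
T(5) + W(6) → 11
7 + 11 → 18
Z(12) + Q(13) → 25
R(16) + 18 → 34
S(20) + 25 → 45
34 + 45 → 79
The encoded length is the sum of every internal node's weight: 7 + 11 + 18 + 25 + 34 + 45 + 79 = 219 bits.

219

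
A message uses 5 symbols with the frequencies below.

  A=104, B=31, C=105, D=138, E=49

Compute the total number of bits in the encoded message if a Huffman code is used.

934

Merge the two smallest weights repeatedly:
merge B(31) and E(49): 80
merge 80 and A(104): 184
merge C(105) and D(138): 243
merge 184 and 243: 427
Total encoded bits = sum of merged weights = 80 + 184 + 243 + 427 = 934.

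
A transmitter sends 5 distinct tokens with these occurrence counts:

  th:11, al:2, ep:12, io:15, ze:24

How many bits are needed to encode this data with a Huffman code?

141

Build the Huffman tree bottom-up:
combine al(2), th(11) → 13
combine ep(12), 13 → 25
combine io(15), ze(24) → 39
combine 25, 39 → 64
Each symbol's bit-cost is frequency × depth; summing gives 141 bits (equivalently 13 + 25 + 39 + 64).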